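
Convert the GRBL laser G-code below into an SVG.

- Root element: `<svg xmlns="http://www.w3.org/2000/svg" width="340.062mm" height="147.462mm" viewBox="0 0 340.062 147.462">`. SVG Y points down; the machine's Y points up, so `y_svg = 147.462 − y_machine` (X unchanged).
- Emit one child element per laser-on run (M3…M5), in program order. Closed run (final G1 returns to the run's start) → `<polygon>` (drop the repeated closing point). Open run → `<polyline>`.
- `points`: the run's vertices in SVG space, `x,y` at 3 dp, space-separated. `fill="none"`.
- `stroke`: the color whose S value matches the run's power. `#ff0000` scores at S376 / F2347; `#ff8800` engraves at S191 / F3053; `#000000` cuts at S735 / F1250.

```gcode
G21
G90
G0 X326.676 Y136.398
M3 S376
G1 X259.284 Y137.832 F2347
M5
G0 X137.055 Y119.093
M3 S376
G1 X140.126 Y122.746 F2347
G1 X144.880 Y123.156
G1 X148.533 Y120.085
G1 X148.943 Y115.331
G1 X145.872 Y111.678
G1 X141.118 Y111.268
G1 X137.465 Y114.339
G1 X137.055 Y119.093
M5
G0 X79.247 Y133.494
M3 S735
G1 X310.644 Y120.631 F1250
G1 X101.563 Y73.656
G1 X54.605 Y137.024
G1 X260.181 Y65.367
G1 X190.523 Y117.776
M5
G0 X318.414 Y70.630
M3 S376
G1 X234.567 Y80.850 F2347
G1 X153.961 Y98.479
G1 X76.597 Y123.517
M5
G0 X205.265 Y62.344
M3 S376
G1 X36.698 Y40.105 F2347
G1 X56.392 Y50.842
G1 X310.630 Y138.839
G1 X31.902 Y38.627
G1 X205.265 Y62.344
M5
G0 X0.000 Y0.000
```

<svg xmlns="http://www.w3.org/2000/svg" width="340.062mm" height="147.462mm" viewBox="0 0 340.062 147.462">
  <polyline points="326.676,11.064 259.284,9.630" fill="none" stroke="#ff0000"/>
  <polygon points="137.055,28.369 140.126,24.716 144.880,24.306 148.533,27.377 148.943,32.131 145.872,35.784 141.118,36.194 137.465,33.123" fill="none" stroke="#ff0000"/>
  <polyline points="79.247,13.968 310.644,26.831 101.563,73.806 54.605,10.438 260.181,82.095 190.523,29.686" fill="none" stroke="#000000"/>
  <polyline points="318.414,76.832 234.567,66.612 153.961,48.983 76.597,23.945" fill="none" stroke="#ff0000"/>
  <polygon points="205.265,85.118 36.698,107.357 56.392,96.620 310.630,8.623 31.902,108.835" fill="none" stroke="#ff0000"/>
</svg>

Each laser-on run becomes one SVG element. Flip Y back into SVG space with y_svg = 147.462 − y_machine.

Run 1: power S376 maps to stroke `#ff0000` (score). The run is open, so emit a `<polyline>` with points (Y-flipped): 326.676,11.064 259.284,9.630.

Run 2: the run's S376 means `#ff0000` (score). The run returns to its start, so emit a `<polygon>` with points (Y-flipped): 137.055,28.369 140.126,24.716 144.880,24.306 148.533,27.377 148.943,32.131 145.872,35.784 141.118,36.194 137.465,33.123.

Run 3: the run's S735 means `#000000` (cut). The run is open, so emit a `<polyline>` with points (Y-flipped): 79.247,13.968 310.644,26.831 101.563,73.806 54.605,10.438 260.181,82.095 190.523,29.686.

Run 4: S376 ⇒ score layer `#ff0000`. The run is open, so emit a `<polyline>` with points (Y-flipped): 318.414,76.832 234.567,66.612 153.961,48.983 76.597,23.945.

Run 5: power S376 maps to stroke `#ff0000` (score). The run returns to its start, so emit a `<polygon>` with points (Y-flipped): 205.265,85.118 36.698,107.357 56.392,96.620 310.630,8.623 31.902,108.835.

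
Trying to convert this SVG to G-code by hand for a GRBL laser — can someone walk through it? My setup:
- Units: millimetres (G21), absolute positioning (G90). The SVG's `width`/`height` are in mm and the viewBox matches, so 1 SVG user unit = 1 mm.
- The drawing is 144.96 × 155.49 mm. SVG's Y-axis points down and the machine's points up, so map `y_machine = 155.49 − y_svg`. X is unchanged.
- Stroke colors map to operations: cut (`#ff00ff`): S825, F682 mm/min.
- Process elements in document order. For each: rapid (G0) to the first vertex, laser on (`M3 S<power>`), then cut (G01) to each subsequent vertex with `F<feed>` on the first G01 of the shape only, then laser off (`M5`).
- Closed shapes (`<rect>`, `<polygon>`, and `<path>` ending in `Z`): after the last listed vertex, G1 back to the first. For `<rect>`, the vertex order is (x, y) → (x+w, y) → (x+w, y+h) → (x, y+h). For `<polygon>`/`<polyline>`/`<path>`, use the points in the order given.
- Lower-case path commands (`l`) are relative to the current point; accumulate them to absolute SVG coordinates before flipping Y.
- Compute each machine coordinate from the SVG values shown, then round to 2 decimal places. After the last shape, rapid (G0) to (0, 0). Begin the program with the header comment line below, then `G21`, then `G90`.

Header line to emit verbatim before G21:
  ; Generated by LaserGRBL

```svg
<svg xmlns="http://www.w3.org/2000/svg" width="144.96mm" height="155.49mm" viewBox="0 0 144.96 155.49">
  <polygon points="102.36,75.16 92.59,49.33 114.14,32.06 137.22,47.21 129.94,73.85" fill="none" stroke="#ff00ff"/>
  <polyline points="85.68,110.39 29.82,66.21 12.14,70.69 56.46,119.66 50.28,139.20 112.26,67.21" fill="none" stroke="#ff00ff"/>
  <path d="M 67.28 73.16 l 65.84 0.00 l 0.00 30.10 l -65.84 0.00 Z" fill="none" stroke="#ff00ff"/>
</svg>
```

; Generated by LaserGRBL
G21
G90
G0 X102.36 Y80.33
M3 S825
G01 X92.59 Y106.16 F682
G01 X114.14 Y123.43
G01 X137.22 Y108.28
G01 X129.94 Y81.64
G01 X102.36 Y80.33
M5
G0 X85.68 Y45.10
M3 S825
G01 X29.82 Y89.28 F682
G01 X12.14 Y84.80
G01 X56.46 Y35.83
G01 X50.28 Y16.29
G01 X112.26 Y88.28
M5
G0 X67.28 Y82.33
M3 S825
G01 X133.12 Y82.33 F682
G01 X133.12 Y52.23
G01 X67.28 Y52.23
G01 X67.28 Y82.33
M5
G0 X0.00 Y0.00

viewBox `0 0 144.96 155.49` with mm width/height → 1 unit = 1 mm. Flip: y_m = 155.49 − y_svg.

**Shape 1** — `<polygon>` regular polygon, stroke `#ff00ff` → cut (S825, F682). Machine vertices: (102.36,80.33) → (92.59,106.16) → (114.14,123.43) → (137.22,108.28) → (129.94,81.64) → (102.36,80.33). Closed: final G1 returns to the first vertex.

**Shape 2** — `<polyline>` open polyline, stroke `#ff00ff` → cut (S825, F682). Machine vertices: (85.68,45.10) → (29.82,89.28) → (12.14,84.80) → (56.46,35.83) → (50.28,16.29) → (112.26,88.28). Open path.

**Shape 3** — `<path>` rectangle, stroke `#ff00ff` → cut (S825, F682). Machine vertices: (67.28,82.33) → (133.12,82.33) → (133.12,52.23) → (67.28,52.23) → (67.28,82.33). Closed: final G1 returns to the first vertex.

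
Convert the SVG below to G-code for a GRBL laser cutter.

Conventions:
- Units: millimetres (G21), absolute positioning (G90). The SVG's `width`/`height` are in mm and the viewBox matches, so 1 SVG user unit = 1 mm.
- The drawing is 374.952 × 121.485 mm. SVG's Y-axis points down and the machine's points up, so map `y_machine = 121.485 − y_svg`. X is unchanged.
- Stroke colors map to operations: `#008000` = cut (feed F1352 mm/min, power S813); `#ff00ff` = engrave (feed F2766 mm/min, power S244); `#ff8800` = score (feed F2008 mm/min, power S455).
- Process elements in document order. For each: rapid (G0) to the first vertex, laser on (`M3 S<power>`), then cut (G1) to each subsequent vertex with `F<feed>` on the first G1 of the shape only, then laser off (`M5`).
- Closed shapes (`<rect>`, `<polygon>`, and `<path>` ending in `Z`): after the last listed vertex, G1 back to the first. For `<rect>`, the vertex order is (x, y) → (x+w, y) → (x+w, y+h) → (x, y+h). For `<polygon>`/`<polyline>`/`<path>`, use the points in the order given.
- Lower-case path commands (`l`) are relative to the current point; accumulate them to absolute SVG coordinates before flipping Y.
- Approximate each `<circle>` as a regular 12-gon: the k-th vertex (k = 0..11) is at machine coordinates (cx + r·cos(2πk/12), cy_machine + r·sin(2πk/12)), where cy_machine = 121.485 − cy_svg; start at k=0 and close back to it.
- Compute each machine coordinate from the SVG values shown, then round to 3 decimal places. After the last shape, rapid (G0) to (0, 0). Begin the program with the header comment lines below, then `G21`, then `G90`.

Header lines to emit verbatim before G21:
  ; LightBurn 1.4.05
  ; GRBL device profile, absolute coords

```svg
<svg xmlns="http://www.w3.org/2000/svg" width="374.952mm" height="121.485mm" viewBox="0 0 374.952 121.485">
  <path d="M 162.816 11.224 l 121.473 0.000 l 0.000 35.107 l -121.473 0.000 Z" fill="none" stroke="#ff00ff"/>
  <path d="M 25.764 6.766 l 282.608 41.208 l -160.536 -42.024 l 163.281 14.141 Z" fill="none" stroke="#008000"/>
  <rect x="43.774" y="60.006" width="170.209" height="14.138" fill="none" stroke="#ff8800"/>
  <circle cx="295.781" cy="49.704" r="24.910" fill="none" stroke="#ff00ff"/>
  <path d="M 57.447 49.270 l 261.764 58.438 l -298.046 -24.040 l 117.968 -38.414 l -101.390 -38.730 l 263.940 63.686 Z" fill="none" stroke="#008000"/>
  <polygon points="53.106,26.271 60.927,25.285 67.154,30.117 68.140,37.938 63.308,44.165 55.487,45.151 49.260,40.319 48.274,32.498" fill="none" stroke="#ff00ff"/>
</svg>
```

; LightBurn 1.4.05
; GRBL device profile, absolute coords
G21
G90
G0 X162.816 Y110.261
M3 S244
G1 X284.289 Y110.261 F2766
G1 X284.289 Y75.154
G1 X162.816 Y75.154
G1 X162.816 Y110.261
M5
G0 X25.764 Y114.719
M3 S813
G1 X308.372 Y73.511 F1352
G1 X147.836 Y115.535
G1 X311.117 Y101.394
G1 X25.764 Y114.719
M5
G0 X43.774 Y61.479
M3 S455
G1 X213.983 Y61.479 F2008
G1 X213.983 Y47.341
G1 X43.774 Y47.341
G1 X43.774 Y61.479
M5
G0 X320.691 Y71.781
M3 S244
G1 X317.354 Y84.236 F2766
G1 X308.236 Y93.354
G1 X295.781 Y96.691
G1 X283.326 Y93.354
G1 X274.208 Y84.236
G1 X270.871 Y71.781
G1 X274.208 Y59.326
G1 X283.326 Y50.208
G1 X295.781 Y46.871
G1 X308.236 Y50.208
G1 X317.354 Y59.326
G1 X320.691 Y71.781
M5
G0 X57.447 Y72.215
M3 S813
G1 X319.211 Y13.777 F1352
G1 X21.165 Y37.817
G1 X139.133 Y76.231
G1 X37.743 Y114.961
G1 X301.683 Y51.275
G1 X57.447 Y72.215
M5
G0 X53.106 Y95.214
M3 S244
G1 X60.927 Y96.200 F2766
G1 X67.154 Y91.368
G1 X68.140 Y83.547
G1 X63.308 Y77.320
G1 X55.487 Y76.334
G1 X49.260 Y81.166
G1 X48.274 Y88.987
G1 X53.106 Y95.214
M5
G0 X0.000 Y0.000

Since the viewBox matches the mm dimensions, user units are millimetres directly. The only transform is the Y-flip y_m = 121.485 − y_svg.

Shape 1 is a rectangle drawn with `<path>`. Its stroke #ff00ff means engrave at S244, F2766. After flipping Y the toolpath is (162.816,110.261) → (284.289,110.261) → (284.289,75.154) → (162.816,75.154) → (162.816,110.261), returning to the start.

Shape 2 is a closed polygon drawn with `<path>`. Its stroke #008000 means cut at S813, F1352. After flipping Y the toolpath is (25.764,114.719) → (308.372,73.511) → (147.836,115.535) → (311.117,101.394) → (25.764,114.719), returning to the start.

Shape 3 is a rectangle drawn with `<rect>`. Its stroke #ff8800 means score at S455, F2008. After flipping Y the toolpath is (43.774,61.479) → (213.983,61.479) → (213.983,47.341) → (43.774,47.341) → (43.774,61.479), returning to the start.

Shape 4 is a circle drawn with `<circle>`. Its stroke #ff00ff means engrave at S244, F2766. After flipping Y the toolpath is (320.691,71.781) → (317.354,84.236) → (308.236,93.354) → (295.781,96.691) → (283.326,93.354) → (274.208,84.236) → (270.871,71.781) → (274.208,59.326) → (283.326,50.208) → (295.781,46.871) → (308.236,50.208) → (317.354,59.326) → (320.691,71.781), returning to the start.

Shape 5 is a closed polygon drawn with `<path>`. Its stroke #008000 means cut at S813, F1352. After flipping Y the toolpath is (57.447,72.215) → (319.211,13.777) → (21.165,37.817) → (139.133,76.231) → (37.743,114.961) → (301.683,51.275) → (57.447,72.215), returning to the start.

Shape 6 is a regular polygon drawn with `<polygon>`. Its stroke #ff00ff means engrave at S244, F2766. After flipping Y the toolpath is (53.106,95.214) → (60.927,96.200) → (67.154,91.368) → (68.140,83.547) → (63.308,77.320) → (55.487,76.334) → (49.260,81.166) → (48.274,88.987) → (53.106,95.214), returning to the start.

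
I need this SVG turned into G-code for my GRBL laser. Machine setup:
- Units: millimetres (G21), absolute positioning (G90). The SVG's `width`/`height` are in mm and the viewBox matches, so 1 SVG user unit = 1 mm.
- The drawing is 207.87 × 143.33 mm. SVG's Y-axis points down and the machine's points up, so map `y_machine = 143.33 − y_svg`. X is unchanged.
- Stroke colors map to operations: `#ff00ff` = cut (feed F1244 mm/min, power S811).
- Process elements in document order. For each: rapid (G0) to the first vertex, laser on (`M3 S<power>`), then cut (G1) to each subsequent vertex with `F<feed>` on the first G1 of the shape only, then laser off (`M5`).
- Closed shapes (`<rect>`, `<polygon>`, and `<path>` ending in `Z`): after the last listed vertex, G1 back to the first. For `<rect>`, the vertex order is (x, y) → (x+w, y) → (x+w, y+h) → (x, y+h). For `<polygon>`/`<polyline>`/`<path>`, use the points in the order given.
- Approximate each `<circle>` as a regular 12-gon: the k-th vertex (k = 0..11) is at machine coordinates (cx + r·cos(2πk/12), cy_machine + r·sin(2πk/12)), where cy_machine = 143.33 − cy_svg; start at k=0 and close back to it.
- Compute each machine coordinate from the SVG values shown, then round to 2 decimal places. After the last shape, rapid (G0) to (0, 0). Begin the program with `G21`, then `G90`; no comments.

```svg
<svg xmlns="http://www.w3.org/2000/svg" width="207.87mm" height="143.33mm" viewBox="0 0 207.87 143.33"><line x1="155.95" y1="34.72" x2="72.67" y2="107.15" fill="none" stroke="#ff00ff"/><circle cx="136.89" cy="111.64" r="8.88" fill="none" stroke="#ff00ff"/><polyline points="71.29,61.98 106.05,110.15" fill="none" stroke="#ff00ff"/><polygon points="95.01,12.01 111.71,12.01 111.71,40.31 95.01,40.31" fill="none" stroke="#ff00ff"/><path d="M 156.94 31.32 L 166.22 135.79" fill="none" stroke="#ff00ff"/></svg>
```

G21
G90
G0 X155.95 Y108.61
M3 S811
G1 X72.67 Y36.18 F1244
M5
G0 X145.77 Y31.69
M3 S811
G1 X144.58 Y36.13 F1244
G1 X141.33 Y39.38
G1 X136.89 Y40.57
G1 X132.45 Y39.38
G1 X129.20 Y36.13
G1 X128.01 Y31.69
G1 X129.20 Y27.25
G1 X132.45 Y24.00
G1 X136.89 Y22.81
G1 X141.33 Y24.00
G1 X144.58 Y27.25
G1 X145.77 Y31.69
M5
G0 X71.29 Y81.35
M3 S811
G1 X106.05 Y33.18 F1244
M5
G0 X95.01 Y131.32
M3 S811
G1 X111.71 Y131.32 F1244
G1 X111.71 Y103.02
G1 X95.01 Y103.02
G1 X95.01 Y131.32
M5
G0 X156.94 Y112.01
M3 S811
G1 X166.22 Y7.54 F1244
M5
G0 X0.00 Y0.00

1 u = 1 mm; y_m = 143.33 − y.

[1] `<line>` line segment, #ff00ff→cut S811 F1244: (155.95,108.61) → (72.67,36.18)

[2] `<circle>` circle, #ff00ff→cut S811 F1244: (145.77,31.69) → (144.58,36.13) → (141.33,39.38) → (136.89,40.57) → (132.45,39.38) → (129.20,36.13) → (128.01,31.69) → (129.20,27.25) → (132.45,24.00) → (136.89,22.81) → (141.33,24.00) → (144.58,27.25) → (145.77,31.69) (closed)

[3] `<polyline>` line segment, #ff00ff→cut S811 F1244: (71.29,81.35) → (106.05,33.18)

[4] `<polygon>` rectangle, #ff00ff→cut S811 F1244: (95.01,131.32) → (111.71,131.32) → (111.71,103.02) → (95.01,103.02) → (95.01,131.32) (closed)

[5] `<path>` line segment, #ff00ff→cut S811 F1244: (156.94,112.01) → (166.22,7.54)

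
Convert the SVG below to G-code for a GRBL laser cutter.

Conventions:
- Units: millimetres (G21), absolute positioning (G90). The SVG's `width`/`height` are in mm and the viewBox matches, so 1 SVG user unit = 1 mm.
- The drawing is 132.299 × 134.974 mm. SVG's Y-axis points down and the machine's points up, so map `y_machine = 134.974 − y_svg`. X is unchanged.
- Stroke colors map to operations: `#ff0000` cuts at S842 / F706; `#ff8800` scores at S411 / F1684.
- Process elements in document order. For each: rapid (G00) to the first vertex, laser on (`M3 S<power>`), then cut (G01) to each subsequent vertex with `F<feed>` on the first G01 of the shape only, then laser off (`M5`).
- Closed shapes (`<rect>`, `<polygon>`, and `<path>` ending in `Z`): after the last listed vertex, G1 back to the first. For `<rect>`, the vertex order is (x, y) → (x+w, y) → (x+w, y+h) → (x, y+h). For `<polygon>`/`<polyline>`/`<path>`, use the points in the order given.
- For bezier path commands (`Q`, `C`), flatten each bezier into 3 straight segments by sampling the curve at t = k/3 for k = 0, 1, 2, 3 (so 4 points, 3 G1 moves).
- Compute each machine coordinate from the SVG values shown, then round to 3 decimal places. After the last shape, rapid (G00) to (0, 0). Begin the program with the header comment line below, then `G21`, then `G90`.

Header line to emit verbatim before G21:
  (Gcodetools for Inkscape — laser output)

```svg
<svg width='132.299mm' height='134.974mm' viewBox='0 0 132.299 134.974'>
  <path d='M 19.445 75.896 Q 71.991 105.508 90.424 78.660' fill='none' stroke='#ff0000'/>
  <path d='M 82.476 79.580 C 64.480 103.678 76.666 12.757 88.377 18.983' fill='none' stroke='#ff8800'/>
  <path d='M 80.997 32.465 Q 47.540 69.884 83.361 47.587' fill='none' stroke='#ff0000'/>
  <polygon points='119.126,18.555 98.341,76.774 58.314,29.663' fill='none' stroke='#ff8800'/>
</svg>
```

(Gcodetools for Inkscape — laser output)
G21
G90
G00 X19.445 Y59.078
M3 S842
G01 X50.685 Y45.610 F706
G01 X74.345 Y44.689
G01 X90.424 Y56.314
M5
G00 X82.476 Y55.394
M3 S411
G01 X73.405 Y61.778 F1684
G01 X77.643 Y97.693
G01 X88.377 Y115.991
M5
G00 X80.997 Y102.509
M3 S842
G01 X66.390 Y84.198 F706
G01 X67.178 Y79.157
G01 X83.361 Y87.387
M5
G00 X119.126 Y116.419
M3 S411
G01 X98.341 Y58.200 F1684
G01 X58.314 Y105.311
G01 X119.126 Y116.419
M5
G00 X0.000 Y0.000

1 u = 1 mm; y_m = 134.974 − y.

[1] `<path>` quadratic bezier, #ff0000→cut S842 F706: (19.445,59.078) → (50.685,45.610) → (74.345,44.689) → (90.424,56.314)

[2] `<path>` cubic bezier, #ff8800→score S411 F1684: (82.476,55.394) → (73.405,61.778) → (77.643,97.693) → (88.377,115.991)

[3] `<path>` quadratic bezier, #ff0000→cut S842 F706: (80.997,102.509) → (66.390,84.198) → (67.178,79.157) → (83.361,87.387)

[4] `<polygon>` regular polygon, #ff8800→score S411 F1684: (119.126,116.419) → (98.341,58.200) → (58.314,105.311) → (119.126,116.419) (closed)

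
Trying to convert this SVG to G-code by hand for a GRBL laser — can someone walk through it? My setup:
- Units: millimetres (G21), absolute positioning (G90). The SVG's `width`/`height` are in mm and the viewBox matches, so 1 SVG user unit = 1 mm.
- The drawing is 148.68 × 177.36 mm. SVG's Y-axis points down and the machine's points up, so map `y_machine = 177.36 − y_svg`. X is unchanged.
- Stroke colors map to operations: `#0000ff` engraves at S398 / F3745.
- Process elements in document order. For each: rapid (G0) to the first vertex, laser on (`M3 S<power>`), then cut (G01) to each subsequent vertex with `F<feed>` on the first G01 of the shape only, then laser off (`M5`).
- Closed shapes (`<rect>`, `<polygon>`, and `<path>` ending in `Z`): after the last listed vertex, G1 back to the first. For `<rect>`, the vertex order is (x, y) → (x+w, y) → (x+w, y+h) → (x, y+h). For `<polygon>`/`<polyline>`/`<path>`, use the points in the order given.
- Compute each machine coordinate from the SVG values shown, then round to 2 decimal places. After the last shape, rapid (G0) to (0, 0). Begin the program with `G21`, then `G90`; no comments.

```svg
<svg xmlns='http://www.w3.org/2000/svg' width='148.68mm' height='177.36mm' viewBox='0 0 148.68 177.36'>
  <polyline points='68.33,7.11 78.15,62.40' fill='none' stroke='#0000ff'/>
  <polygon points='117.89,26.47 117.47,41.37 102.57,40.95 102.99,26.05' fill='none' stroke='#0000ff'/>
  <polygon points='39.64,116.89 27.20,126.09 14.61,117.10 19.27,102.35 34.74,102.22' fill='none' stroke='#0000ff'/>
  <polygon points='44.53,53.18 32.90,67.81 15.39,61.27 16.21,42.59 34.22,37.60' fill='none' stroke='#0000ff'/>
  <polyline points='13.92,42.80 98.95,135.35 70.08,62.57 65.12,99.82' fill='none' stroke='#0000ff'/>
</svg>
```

G21
G90
G0 X68.33 Y170.25
M3 S398
G01 X78.15 Y114.96 F3745
M5
G0 X117.89 Y150.89
M3 S398
G01 X117.47 Y135.99 F3745
G01 X102.57 Y136.41
G01 X102.99 Y151.31
G01 X117.89 Y150.89
M5
G0 X39.64 Y60.47
M3 S398
G01 X27.20 Y51.27 F3745
G01 X14.61 Y60.26
G01 X19.27 Y75.01
G01 X34.74 Y75.14
G01 X39.64 Y60.47
M5
G0 X44.53 Y124.18
M3 S398
G01 X32.90 Y109.55 F3745
G01 X15.39 Y116.09
G01 X16.21 Y134.77
G01 X34.22 Y139.76
G01 X44.53 Y124.18
M5
G0 X13.92 Y134.56
M3 S398
G01 X98.95 Y42.01 F3745
G01 X70.08 Y114.79
G01 X65.12 Y77.54
M5
G0 X0.00 Y0.00

Since the viewBox matches the mm dimensions, user units are millimetres directly. The only transform is the Y-flip y_m = 177.36 − y_svg.

Shape 1 is a line segment drawn with `<polyline>`. Its stroke #0000ff means engrave at S398, F3745. After flipping Y the toolpath is (68.33,170.25) → (78.15,114.96).

Shape 2 is a regular polygon drawn with `<polygon>`. Its stroke #0000ff means engrave at S398, F3745. After flipping Y the toolpath is (117.89,150.89) → (117.47,135.99) → (102.57,136.41) → (102.99,151.31) → (117.89,150.89), returning to the start.

Shape 3 is a regular polygon drawn with `<polygon>`. Its stroke #0000ff means engrave at S398, F3745. After flipping Y the toolpath is (39.64,60.47) → (27.20,51.27) → (14.61,60.26) → (19.27,75.01) → (34.74,75.14) → (39.64,60.47), returning to the start.

Shape 4 is a regular polygon drawn with `<polygon>`. Its stroke #0000ff means engrave at S398, F3745. After flipping Y the toolpath is (44.53,124.18) → (32.90,109.55) → (15.39,116.09) → (16.21,134.77) → (34.22,139.76) → (44.53,124.18), returning to the start.

Shape 5 is a open polyline drawn with `<polyline>`. Its stroke #0000ff means engrave at S398, F3745. After flipping Y the toolpath is (13.92,134.56) → (98.95,42.01) → (70.08,114.79) → (65.12,77.54).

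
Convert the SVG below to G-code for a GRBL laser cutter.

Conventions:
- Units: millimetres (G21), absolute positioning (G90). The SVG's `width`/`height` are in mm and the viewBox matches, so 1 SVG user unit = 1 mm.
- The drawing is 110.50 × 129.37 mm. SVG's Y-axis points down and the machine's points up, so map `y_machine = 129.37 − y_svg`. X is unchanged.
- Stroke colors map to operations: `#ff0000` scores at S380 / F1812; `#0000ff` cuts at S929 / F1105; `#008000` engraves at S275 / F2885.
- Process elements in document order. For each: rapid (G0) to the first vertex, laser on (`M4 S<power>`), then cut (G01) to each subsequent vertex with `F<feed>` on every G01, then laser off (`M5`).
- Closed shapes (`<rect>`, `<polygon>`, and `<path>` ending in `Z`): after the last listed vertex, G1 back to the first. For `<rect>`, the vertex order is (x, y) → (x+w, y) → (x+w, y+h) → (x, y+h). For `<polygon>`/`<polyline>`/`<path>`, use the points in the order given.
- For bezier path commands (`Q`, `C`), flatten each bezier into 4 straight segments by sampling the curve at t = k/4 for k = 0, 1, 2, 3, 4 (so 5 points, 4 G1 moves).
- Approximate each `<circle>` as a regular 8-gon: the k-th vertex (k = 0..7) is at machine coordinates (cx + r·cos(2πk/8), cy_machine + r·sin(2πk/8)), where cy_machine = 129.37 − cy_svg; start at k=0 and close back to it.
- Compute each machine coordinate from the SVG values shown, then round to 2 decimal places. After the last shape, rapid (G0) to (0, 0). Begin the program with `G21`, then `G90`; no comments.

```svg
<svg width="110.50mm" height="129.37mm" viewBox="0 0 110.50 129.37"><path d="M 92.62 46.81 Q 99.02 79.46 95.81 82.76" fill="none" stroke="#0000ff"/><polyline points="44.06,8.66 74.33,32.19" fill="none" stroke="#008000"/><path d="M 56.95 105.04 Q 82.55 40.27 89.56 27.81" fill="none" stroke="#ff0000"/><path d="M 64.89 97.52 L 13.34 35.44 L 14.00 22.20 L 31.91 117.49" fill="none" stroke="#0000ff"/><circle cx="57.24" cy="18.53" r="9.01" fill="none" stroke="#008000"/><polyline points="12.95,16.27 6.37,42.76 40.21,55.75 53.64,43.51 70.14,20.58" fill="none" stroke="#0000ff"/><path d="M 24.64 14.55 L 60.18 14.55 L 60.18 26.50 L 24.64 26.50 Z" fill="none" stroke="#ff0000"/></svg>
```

G21
G90
G0 X92.62 Y82.56
M4 S929
G01 X95.22 Y68.07 F1105
G01 X96.62 Y57.25 F1105
G01 X96.81 Y50.09 F1105
G01 X95.81 Y46.61 F1105
M5
G0 X44.06 Y120.71
M4 S275
G01 X74.33 Y97.18 F2885
M5
G0 X56.95 Y24.33
M4 S380
G01 X68.59 Y53.45 F1812
G01 X77.90 Y76.02 F1812
G01 X84.89 Y92.06 F1812
G01 X89.56 Y101.56 F1812
M5
G0 X64.89 Y31.85
M4 S929
G01 X13.34 Y93.93 F1105
G01 X14.00 Y107.17 F1105
G01 X31.91 Y11.88 F1105
M5
G0 X66.25 Y110.84
M4 S275
G01 X63.61 Y117.21 F2885
G01 X57.24 Y119.85 F2885
G01 X50.87 Y117.21 F2885
G01 X48.23 Y110.84 F2885
G01 X50.87 Y104.47 F2885
G01 X57.24 Y101.83 F2885
G01 X63.61 Y104.47 F2885
G01 X66.25 Y110.84 F2885
M5
G0 X12.95 Y113.10
M4 S929
G01 X6.37 Y86.61 F1105
G01 X40.21 Y73.62 F1105
G01 X53.64 Y85.86 F1105
G01 X70.14 Y108.79 F1105
M5
G0 X24.64 Y114.82
M4 S380
G01 X60.18 Y114.82 F1812
G01 X60.18 Y102.87 F1812
G01 X24.64 Y102.87 F1812
G01 X24.64 Y114.82 F1812
M5
G0 X0.00 Y0.00

1 u = 1 mm; y_m = 129.37 − y.

[1] `<path>` quadratic bezier, #0000ff→cut S929 F1105: (92.62,82.56) → (95.22,68.07) → (96.62,57.25) → (96.81,50.09) → (95.81,46.61)

[2] `<polyline>` line segment, #008000→engrave S275 F2885: (44.06,120.71) → (74.33,97.18)

[3] `<path>` quadratic bezier, #ff0000→score S380 F1812: (56.95,24.33) → (68.59,53.45) → (77.90,76.02) → (84.89,92.06) → (89.56,101.56)

[4] `<path>` open polyline, #0000ff→cut S929 F1105: (64.89,31.85) → (13.34,93.93) → (14.00,107.17) → (31.91,11.88)

[5] `<circle>` circle, #008000→engrave S275 F2885: (66.25,110.84) → (63.61,117.21) → (57.24,119.85) → (50.87,117.21) → (48.23,110.84) → (50.87,104.47) → (57.24,101.83) → (63.61,104.47) → (66.25,110.84) (closed)

[6] `<polyline>` open polyline, #0000ff→cut S929 F1105: (12.95,113.10) → (6.37,86.61) → (40.21,73.62) → (53.64,85.86) → (70.14,108.79)

[7] `<path>` rectangle, #ff0000→score S380 F1812: (24.64,114.82) → (60.18,114.82) → (60.18,102.87) → (24.64,102.87) → (24.64,114.82) (closed)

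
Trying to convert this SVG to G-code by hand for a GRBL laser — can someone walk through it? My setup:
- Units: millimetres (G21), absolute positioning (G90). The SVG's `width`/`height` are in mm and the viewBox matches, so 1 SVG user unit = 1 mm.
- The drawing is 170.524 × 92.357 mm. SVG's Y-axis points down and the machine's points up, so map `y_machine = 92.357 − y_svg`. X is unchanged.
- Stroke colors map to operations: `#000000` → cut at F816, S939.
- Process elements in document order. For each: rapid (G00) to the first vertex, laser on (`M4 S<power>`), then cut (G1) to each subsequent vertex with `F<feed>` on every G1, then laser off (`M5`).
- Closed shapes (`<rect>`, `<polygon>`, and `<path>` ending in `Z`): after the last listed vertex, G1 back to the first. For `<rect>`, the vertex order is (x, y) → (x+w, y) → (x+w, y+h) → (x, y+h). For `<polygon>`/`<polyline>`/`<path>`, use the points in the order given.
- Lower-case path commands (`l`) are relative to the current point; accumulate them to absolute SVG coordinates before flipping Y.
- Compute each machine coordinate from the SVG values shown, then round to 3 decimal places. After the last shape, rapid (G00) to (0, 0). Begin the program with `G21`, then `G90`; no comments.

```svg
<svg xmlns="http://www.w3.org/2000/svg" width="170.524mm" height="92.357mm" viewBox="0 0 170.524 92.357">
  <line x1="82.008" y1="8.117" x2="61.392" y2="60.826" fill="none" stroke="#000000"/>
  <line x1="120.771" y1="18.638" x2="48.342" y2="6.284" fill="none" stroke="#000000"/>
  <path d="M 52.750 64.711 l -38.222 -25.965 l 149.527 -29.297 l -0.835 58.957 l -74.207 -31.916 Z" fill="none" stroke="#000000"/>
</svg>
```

viewBox `0 0 170.524 92.357` with mm width/height → 1 unit = 1 mm. Flip: y_m = 92.357 − y_svg.

**Shape 1** — `<line>` line segment, stroke `#000000` → cut (S939, F816). Machine vertices: (82.008,84.240) → (61.392,31.531). Open path.

**Shape 2** — `<line>` line segment, stroke `#000000` → cut (S939, F816). Machine vertices: (120.771,73.719) → (48.342,86.073). Open path.

**Shape 3** — `<path>` closed polygon, stroke `#000000` → cut (S939, F816). Machine vertices: (52.750,27.646) → (14.528,53.611) → (164.055,82.908) → (163.220,23.951) → (89.013,55.867) → (52.750,27.646). Closed: final G1 returns to the first vertex.

G21
G90
G00 X82.008 Y84.240
M4 S939
G1 X61.392 Y31.531 F816
M5
G00 X120.771 Y73.719
M4 S939
G1 X48.342 Y86.073 F816
M5
G00 X52.750 Y27.646
M4 S939
G1 X14.528 Y53.611 F816
G1 X164.055 Y82.908 F816
G1 X163.220 Y23.951 F816
G1 X89.013 Y55.867 F816
G1 X52.750 Y27.646 F816
M5
G00 X0.000 Y0.000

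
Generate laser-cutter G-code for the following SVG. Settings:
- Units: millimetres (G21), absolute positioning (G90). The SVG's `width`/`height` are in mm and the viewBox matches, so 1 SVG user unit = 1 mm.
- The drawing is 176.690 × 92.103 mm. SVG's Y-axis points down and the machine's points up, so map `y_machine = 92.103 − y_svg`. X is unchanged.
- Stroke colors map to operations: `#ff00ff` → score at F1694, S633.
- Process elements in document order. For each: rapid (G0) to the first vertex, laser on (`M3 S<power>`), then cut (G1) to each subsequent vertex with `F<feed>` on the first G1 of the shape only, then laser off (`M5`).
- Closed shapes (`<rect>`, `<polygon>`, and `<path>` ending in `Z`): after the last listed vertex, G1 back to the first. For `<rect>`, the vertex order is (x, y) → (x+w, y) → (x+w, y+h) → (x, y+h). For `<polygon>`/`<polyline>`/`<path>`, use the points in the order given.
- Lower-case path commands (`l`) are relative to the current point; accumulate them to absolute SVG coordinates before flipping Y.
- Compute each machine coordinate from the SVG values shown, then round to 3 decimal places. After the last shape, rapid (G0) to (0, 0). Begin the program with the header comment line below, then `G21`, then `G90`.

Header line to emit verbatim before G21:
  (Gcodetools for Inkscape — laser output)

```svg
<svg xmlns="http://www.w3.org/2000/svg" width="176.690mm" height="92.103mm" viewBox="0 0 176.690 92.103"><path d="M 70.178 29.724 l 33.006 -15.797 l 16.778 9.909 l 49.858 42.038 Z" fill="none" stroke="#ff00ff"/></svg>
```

(Gcodetools for Inkscape — laser output)
G21
G90
G0 X70.178 Y62.379
M3 S633
G1 X103.184 Y78.176 F1694
G1 X119.962 Y68.267
G1 X169.820 Y26.229
G1 X70.178 Y62.379
M5
G0 X0.000 Y0.000

viewBox `0 0 176.690 92.103` with mm width/height → 1 unit = 1 mm. Flip: y_m = 92.103 − y_svg.

**Shape 1** — `<path>` closed polygon, stroke `#ff00ff` → score (S633, F1694). Machine vertices: (70.178,62.379) → (103.184,78.176) → (119.962,68.267) → (169.820,26.229) → (70.178,62.379). Closed: final G1 returns to the first vertex.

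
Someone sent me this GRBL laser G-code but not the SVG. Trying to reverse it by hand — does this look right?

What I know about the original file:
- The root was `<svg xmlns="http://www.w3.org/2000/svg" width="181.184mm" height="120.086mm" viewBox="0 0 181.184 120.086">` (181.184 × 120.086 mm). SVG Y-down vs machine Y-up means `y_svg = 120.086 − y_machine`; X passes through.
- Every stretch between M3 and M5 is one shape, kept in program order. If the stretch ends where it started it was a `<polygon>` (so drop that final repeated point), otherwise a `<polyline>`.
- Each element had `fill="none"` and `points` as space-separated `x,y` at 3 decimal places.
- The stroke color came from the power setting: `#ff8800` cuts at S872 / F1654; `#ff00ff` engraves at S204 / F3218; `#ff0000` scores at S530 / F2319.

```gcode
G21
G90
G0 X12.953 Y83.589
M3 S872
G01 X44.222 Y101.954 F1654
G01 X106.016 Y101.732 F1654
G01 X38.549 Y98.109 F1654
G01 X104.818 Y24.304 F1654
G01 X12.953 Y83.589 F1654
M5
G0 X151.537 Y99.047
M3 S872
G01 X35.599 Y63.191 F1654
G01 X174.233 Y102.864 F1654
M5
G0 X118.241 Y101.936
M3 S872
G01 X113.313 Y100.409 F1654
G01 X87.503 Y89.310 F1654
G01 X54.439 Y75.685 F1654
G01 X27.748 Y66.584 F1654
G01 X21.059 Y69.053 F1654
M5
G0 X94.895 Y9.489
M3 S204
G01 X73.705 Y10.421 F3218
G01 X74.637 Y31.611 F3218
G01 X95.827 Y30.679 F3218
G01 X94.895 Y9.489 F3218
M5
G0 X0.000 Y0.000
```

Each laser-on run becomes one SVG element. Flip Y back into SVG space with y_svg = 120.086 − y_machine.

Run 1: power S872 maps to stroke `#ff8800` (cut). The run returns to its start, so emit a `<polygon>` with points (Y-flipped): 12.953,36.497 44.222,18.132 106.016,18.354 38.549,21.977 104.818,95.782.

Run 2: S872 ⇒ cut layer `#ff8800`. The run is open, so emit a `<polyline>` with points (Y-flipped): 151.537,21.039 35.599,56.895 174.233,17.222.

Run 3: the run's S872 means `#ff8800` (cut). The run is open, so emit a `<polyline>` with points (Y-flipped): 118.241,18.150 113.313,19.677 87.503,30.776 54.439,44.401 27.748,53.502 21.059,51.033.

Run 4: S204 ⇒ engrave layer `#ff00ff`. The run returns to its start, so emit a `<polygon>` with points (Y-flipped): 94.895,110.597 73.705,109.665 74.637,88.475 95.827,89.407.

<svg xmlns="http://www.w3.org/2000/svg" width="181.184mm" height="120.086mm" viewBox="0 0 181.184 120.086">
  <polygon points="12.953,36.497 44.222,18.132 106.016,18.354 38.549,21.977 104.818,95.782" fill="none" stroke="#ff8800"/>
  <polyline points="151.537,21.039 35.599,56.895 174.233,17.222" fill="none" stroke="#ff8800"/>
  <polyline points="118.241,18.150 113.313,19.677 87.503,30.776 54.439,44.401 27.748,53.502 21.059,51.033" fill="none" stroke="#ff8800"/>
  <polygon points="94.895,110.597 73.705,109.665 74.637,88.475 95.827,89.407" fill="none" stroke="#ff00ff"/>
</svg>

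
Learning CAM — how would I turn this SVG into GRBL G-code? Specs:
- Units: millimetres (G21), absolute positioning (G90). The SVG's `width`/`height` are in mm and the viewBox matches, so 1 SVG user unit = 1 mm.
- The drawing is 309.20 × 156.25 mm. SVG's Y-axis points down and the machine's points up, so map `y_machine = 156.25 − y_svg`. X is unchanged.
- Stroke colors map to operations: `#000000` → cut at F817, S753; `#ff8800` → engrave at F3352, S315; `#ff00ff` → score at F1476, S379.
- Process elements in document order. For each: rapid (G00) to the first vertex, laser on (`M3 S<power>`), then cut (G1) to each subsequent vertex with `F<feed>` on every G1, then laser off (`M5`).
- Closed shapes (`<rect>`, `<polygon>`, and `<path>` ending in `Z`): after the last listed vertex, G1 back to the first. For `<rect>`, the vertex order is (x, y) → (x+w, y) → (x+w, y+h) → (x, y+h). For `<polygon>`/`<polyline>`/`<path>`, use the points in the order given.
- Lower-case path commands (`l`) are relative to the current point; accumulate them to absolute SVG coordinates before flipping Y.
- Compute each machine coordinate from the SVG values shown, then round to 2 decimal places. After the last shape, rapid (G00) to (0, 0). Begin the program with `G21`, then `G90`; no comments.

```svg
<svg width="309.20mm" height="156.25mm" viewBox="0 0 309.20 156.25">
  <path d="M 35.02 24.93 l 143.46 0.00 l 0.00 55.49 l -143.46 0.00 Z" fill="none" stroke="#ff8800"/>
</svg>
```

Since the viewBox matches the mm dimensions, user units are millimetres directly. The only transform is the Y-flip y_m = 156.25 − y_svg.

Shape 1 is a rectangle drawn with `<path>`. Its stroke #ff8800 means engrave at S315, F3352. After flipping Y the toolpath is (35.02,131.32) → (178.48,131.32) → (178.48,75.83) → (35.02,75.83) → (35.02,131.32), returning to the start.

G21
G90
G00 X35.02 Y131.32
M3 S315
G1 X178.48 Y131.32 F3352
G1 X178.48 Y75.83 F3352
G1 X35.02 Y75.83 F3352
G1 X35.02 Y131.32 F3352
M5
G00 X0.00 Y0.00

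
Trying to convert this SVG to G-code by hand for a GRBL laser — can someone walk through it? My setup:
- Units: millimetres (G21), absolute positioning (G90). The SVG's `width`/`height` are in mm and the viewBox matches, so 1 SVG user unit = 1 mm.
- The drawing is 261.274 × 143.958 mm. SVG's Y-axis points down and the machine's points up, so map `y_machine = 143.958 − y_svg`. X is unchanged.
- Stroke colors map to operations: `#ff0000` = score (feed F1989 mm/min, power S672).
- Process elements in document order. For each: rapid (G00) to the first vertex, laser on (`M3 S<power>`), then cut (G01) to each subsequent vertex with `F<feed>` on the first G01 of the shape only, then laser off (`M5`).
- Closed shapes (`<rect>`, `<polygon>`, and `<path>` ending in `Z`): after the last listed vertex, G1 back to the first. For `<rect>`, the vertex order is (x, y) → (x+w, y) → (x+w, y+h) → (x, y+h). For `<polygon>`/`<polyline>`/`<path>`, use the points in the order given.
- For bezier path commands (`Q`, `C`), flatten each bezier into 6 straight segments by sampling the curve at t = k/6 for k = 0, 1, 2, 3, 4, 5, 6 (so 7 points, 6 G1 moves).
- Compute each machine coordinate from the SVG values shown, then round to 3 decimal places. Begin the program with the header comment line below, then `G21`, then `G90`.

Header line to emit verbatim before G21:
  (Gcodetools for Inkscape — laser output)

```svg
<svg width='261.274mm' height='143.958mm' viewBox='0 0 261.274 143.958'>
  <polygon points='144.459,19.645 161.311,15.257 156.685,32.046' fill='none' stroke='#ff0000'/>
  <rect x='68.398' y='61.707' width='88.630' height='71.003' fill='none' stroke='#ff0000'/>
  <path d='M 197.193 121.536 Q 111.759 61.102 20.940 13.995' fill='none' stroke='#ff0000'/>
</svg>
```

(Gcodetools for Inkscape — laser output)
G21
G90
G00 X144.459 Y124.313
M3 S672
G01 X161.311 Y128.701 F1989
G01 X156.685 Y111.912
G01 X144.459 Y124.313
M5
G00 X68.398 Y82.251
M3 S672
G01 X157.028 Y82.251 F1989
G01 X157.028 Y11.248
G01 X68.398 Y11.248
G01 X68.398 Y82.251
M5
G00 X197.193 Y22.422
M3 S672
G01 X168.565 Y42.196 F1989
G01 X139.639 Y61.231
G01 X110.413 Y79.524
G01 X80.888 Y97.078
G01 X51.063 Y113.890
G01 X20.940 Y129.963
M5

1 u = 1 mm; y_m = 143.958 − y.

[1] `<polygon>` regular polygon, #ff0000→score S672 F1989: (144.459,124.313) → (161.311,128.701) → (156.685,111.912) → (144.459,124.313) (closed)

[2] `<rect>` rectangle, #ff0000→score S672 F1989: (68.398,82.251) → (157.028,82.251) → (157.028,11.248) → (68.398,11.248) → (68.398,82.251) (closed)

[3] `<path>` quadratic bezier, #ff0000→score S672 F1989: (197.193,22.422) → (168.565,42.196) → (139.639,61.231) → (110.413,79.524) → (80.888,97.078) → (51.063,113.890) → (20.940,129.963)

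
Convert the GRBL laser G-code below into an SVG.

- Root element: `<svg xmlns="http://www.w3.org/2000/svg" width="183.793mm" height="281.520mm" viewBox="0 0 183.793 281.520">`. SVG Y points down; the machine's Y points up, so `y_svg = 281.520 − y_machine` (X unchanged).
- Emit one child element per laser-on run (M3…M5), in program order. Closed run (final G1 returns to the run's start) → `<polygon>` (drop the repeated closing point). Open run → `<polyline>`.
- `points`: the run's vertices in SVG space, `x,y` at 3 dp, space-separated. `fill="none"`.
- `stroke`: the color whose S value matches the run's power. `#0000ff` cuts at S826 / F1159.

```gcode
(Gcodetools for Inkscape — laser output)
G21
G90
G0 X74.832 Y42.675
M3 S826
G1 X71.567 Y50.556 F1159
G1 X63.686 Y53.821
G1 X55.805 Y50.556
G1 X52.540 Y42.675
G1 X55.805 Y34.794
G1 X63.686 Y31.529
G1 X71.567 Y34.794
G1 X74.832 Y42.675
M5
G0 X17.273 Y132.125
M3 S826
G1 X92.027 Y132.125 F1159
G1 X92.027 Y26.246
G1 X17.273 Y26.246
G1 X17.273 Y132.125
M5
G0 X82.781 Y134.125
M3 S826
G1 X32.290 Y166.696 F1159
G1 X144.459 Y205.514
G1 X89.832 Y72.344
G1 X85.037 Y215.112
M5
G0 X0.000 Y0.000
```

Each laser-on run becomes one SVG element. Flip Y back into SVG space with y_svg = 281.520 − y_machine. Every run uses S826, so all elements get stroke `#0000ff` (cut).

Run 1: The run returns to its start, so emit a `<polygon>` with points (Y-flipped): 74.832,238.845 71.567,230.964 63.686,227.699 55.805,230.964 52.540,238.845 55.805,246.726 63.686,249.991 71.567,246.726.

Run 2: The run returns to its start, so emit a `<polygon>` with points (Y-flipped): 17.273,149.395 92.027,149.395 92.027,255.274 17.273,255.274.

Run 3: The run is open, so emit a `<polyline>` with points (Y-flipped): 82.781,147.395 32.290,114.824 144.459,76.006 89.832,209.176 85.037,66.408.

<svg xmlns="http://www.w3.org/2000/svg" width="183.793mm" height="281.520mm" viewBox="0 0 183.793 281.520">
  <polygon points="74.832,238.845 71.567,230.964 63.686,227.699 55.805,230.964 52.540,238.845 55.805,246.726 63.686,249.991 71.567,246.726" fill="none" stroke="#0000ff"/>
  <polygon points="17.273,149.395 92.027,149.395 92.027,255.274 17.273,255.274" fill="none" stroke="#0000ff"/>
  <polyline points="82.781,147.395 32.290,114.824 144.459,76.006 89.832,209.176 85.037,66.408" fill="none" stroke="#0000ff"/>
</svg>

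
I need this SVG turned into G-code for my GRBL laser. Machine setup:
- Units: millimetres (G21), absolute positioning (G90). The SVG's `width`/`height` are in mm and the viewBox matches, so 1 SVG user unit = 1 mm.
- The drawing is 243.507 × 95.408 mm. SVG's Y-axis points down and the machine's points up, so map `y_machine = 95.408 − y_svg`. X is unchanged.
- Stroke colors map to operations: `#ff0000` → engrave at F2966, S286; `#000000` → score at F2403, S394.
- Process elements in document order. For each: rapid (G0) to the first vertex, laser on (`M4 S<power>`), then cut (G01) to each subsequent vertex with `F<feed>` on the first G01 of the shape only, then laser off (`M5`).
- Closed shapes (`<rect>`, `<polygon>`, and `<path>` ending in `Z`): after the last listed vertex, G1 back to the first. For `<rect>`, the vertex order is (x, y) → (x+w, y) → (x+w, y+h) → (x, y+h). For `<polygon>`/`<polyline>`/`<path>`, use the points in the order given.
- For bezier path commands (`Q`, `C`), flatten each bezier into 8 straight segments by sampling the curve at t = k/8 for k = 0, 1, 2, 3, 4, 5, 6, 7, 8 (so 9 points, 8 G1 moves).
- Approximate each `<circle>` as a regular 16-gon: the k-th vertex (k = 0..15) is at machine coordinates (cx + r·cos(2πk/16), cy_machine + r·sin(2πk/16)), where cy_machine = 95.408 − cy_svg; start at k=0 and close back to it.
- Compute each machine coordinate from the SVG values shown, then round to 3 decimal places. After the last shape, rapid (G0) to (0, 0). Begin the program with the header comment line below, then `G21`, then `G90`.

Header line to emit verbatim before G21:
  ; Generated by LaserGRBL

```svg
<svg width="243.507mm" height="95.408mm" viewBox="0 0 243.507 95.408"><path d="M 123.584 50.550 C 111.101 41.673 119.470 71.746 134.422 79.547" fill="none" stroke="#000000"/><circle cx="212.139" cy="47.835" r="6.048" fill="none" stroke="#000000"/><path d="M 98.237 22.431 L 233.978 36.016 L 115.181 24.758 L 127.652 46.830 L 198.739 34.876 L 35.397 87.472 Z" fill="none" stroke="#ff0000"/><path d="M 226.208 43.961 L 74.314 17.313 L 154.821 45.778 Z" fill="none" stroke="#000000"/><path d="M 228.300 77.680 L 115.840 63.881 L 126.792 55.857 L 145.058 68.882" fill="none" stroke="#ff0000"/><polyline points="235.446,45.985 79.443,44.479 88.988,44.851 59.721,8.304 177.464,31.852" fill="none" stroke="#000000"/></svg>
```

1 u = 1 mm; y_m = 95.408 − y.

[1] `<path>` cubic bezier, #000000→score S394 F2403: (123.584,44.858) → (119.852,46.481) → (117.909,45.169) → (117.585,41.641) → (118.715,36.614) → (121.131,30.805) → (124.665,24.931) → (129.151,19.711) → (134.422,15.861)

[2] `<circle>` circle, #000000→score S394 F2403: (218.187,47.573) → (217.727,49.887) → (216.416,51.850) → (214.453,53.161) → (212.139,53.621) → (209.825,53.161) → (207.862,51.850) → (206.551,49.887) → (206.091,47.573) → (206.551,45.259) → (207.862,43.296) → (209.825,41.985) → (212.139,41.525) → (214.453,41.985) → (216.416,43.296) → (217.727,45.259) → (218.187,47.573) (closed)

[3] `<path>` closed polygon, #ff0000→engrave S286 F2966: (98.237,72.977) → (233.978,59.392) → (115.181,70.650) → (127.652,48.578) → (198.739,60.532) → (35.397,7.936) → (98.237,72.977) (closed)

[4] `<path>` closed polygon, #000000→score S394 F2403: (226.208,51.447) → (74.314,78.095) → (154.821,49.630) → (226.208,51.447) (closed)

[5] `<path>` open polyline, #ff0000→engrave S286 F2966: (228.300,17.728) → (115.840,31.527) → (126.792,39.551) → (145.058,26.526)

[6] `<polyline>` open polyline, #000000→score S394 F2403: (235.446,49.423) → (79.443,50.929) → (88.988,50.557) → (59.721,87.104) → (177.464,63.556)

; Generated by LaserGRBL
G21
G90
G0 X123.584 Y44.858
M4 S394
G01 X119.852 Y46.481 F2403
G01 X117.909 Y45.169
G01 X117.585 Y41.641
G01 X118.715 Y36.614
G01 X121.131 Y30.805
G01 X124.665 Y24.931
G01 X129.151 Y19.711
G01 X134.422 Y15.861
M5
G0 X218.187 Y47.573
M4 S394
G01 X217.727 Y49.887 F2403
G01 X216.416 Y51.850
G01 X214.453 Y53.161
G01 X212.139 Y53.621
G01 X209.825 Y53.161
G01 X207.862 Y51.850
G01 X206.551 Y49.887
G01 X206.091 Y47.573
G01 X206.551 Y45.259
G01 X207.862 Y43.296
G01 X209.825 Y41.985
G01 X212.139 Y41.525
G01 X214.453 Y41.985
G01 X216.416 Y43.296
G01 X217.727 Y45.259
G01 X218.187 Y47.573
M5
G0 X98.237 Y72.977
M4 S286
G01 X233.978 Y59.392 F2966
G01 X115.181 Y70.650
G01 X127.652 Y48.578
G01 X198.739 Y60.532
G01 X35.397 Y7.936
G01 X98.237 Y72.977
M5
G0 X226.208 Y51.447
M4 S394
G01 X74.314 Y78.095 F2403
G01 X154.821 Y49.630
G01 X226.208 Y51.447
M5
G0 X228.300 Y17.728
M4 S286
G01 X115.840 Y31.527 F2966
G01 X126.792 Y39.551
G01 X145.058 Y26.526
M5
G0 X235.446 Y49.423
M4 S394
G01 X79.443 Y50.929 F2403
G01 X88.988 Y50.557
G01 X59.721 Y87.104
G01 X177.464 Y63.556
M5
G0 X0.000 Y0.000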